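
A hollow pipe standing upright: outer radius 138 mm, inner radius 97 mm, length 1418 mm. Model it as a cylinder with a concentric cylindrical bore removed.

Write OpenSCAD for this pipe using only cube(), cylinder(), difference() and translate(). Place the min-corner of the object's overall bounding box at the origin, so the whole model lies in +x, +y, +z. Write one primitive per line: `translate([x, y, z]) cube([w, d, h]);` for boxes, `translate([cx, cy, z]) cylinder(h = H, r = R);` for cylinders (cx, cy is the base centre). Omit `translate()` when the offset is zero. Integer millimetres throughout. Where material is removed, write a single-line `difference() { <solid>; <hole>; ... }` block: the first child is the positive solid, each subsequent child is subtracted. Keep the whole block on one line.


difference() { translate([138, 138, 0]) cylinder(h = 1418, r = 138); translate([138, 138, 0]) cylinder(h = 1418, r = 97); }


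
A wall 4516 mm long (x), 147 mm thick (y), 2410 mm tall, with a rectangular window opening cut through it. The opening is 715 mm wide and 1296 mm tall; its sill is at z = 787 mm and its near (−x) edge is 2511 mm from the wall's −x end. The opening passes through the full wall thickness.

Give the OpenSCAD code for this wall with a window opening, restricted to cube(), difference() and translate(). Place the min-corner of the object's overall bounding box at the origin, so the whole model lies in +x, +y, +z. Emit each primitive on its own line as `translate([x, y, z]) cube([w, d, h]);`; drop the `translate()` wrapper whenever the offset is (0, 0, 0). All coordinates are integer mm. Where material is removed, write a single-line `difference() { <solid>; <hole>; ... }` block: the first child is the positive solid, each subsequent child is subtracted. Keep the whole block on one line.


difference() { cube([4516, 147, 2410]); translate([2511, 0, 787]) cube([715, 147, 1296]); }


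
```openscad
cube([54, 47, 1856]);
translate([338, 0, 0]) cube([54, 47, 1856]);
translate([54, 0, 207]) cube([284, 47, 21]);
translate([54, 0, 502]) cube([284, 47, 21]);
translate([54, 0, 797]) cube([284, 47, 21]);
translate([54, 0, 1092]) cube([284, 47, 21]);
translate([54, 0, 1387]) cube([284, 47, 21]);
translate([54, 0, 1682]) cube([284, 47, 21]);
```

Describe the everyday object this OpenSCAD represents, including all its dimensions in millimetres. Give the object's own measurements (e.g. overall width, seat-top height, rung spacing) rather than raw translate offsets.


A straight ladder. Two 54×47 mm vertical rails, 1856 mm tall, stand 392 mm apart (outside-to-outside) with their front faces coplanar on the −y side. 6 rungs, each 47 mm deep and 21 mm tall, span between the inner faces of the rails, front faces flush with the rails. The lowest rung's underside is at z = 207 mm and rungs are spaced 295 mm apart (underside to underside).


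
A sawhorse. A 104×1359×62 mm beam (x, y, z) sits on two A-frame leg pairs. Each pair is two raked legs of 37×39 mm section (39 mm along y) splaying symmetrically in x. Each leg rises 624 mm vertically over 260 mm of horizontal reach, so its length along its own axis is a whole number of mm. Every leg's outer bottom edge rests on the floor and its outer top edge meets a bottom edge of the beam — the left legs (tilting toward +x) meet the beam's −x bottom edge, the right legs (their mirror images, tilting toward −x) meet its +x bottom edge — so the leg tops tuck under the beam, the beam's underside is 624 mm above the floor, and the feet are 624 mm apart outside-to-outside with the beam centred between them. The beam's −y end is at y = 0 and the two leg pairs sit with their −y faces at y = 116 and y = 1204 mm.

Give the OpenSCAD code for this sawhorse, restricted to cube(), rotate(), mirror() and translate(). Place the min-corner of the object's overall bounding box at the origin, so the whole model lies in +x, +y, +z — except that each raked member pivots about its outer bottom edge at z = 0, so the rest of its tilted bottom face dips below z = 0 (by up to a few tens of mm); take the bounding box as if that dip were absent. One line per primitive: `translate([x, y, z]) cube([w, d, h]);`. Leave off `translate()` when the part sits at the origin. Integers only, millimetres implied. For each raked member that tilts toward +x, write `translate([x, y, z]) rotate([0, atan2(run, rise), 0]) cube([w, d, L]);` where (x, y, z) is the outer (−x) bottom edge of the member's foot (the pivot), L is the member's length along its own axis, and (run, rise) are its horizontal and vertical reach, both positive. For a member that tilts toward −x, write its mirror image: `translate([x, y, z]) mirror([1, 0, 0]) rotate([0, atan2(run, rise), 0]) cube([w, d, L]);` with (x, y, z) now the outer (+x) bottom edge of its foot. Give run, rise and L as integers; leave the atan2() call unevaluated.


translate([260, 0, 624]) cube([104, 1359, 62]);
translate([0, 116, 0]) rotate([0, atan2(260, 624), 0]) cube([37, 39, 676]);
translate([624, 116, 0]) mirror([1, 0, 0]) rotate([0, atan2(260, 624), 0]) cube([37, 39, 676]);
translate([0, 1204, 0]) rotate([0, atan2(260, 624), 0]) cube([37, 39, 676]);
translate([624, 1204, 0]) mirror([1, 0, 0]) rotate([0, atan2(260, 624), 0]) cube([37, 39, 676]);


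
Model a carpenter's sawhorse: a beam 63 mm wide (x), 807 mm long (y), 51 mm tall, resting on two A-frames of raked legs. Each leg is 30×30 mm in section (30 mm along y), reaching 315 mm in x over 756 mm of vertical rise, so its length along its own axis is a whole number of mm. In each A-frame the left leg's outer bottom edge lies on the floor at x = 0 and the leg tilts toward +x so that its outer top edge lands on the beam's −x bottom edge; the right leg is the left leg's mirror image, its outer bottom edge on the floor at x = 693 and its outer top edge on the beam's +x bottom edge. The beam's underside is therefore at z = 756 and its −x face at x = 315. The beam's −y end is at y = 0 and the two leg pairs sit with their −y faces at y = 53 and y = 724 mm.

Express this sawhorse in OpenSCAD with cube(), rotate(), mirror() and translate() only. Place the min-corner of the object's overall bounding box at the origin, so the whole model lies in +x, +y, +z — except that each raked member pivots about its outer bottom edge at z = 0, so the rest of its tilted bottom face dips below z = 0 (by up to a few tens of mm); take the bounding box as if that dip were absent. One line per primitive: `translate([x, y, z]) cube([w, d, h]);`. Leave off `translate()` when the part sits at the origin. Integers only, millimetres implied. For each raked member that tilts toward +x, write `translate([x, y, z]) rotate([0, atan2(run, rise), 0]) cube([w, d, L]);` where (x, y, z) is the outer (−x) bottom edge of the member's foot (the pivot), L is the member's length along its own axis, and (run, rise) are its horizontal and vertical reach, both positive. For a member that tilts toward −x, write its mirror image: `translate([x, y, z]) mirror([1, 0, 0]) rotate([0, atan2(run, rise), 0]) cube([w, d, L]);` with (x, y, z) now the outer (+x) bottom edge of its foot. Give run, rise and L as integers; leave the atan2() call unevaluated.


translate([315, 0, 756]) cube([63, 807, 51]);
translate([0, 53, 0]) rotate([0, atan2(315, 756), 0]) cube([30, 30, 819]);
translate([693, 53, 0]) mirror([1, 0, 0]) rotate([0, atan2(315, 756), 0]) cube([30, 30, 819]);
translate([0, 724, 0]) rotate([0, atan2(315, 756), 0]) cube([30, 30, 819]);
translate([693, 724, 0]) mirror([1, 0, 0]) rotate([0, atan2(315, 756), 0]) cube([30, 30, 819]);


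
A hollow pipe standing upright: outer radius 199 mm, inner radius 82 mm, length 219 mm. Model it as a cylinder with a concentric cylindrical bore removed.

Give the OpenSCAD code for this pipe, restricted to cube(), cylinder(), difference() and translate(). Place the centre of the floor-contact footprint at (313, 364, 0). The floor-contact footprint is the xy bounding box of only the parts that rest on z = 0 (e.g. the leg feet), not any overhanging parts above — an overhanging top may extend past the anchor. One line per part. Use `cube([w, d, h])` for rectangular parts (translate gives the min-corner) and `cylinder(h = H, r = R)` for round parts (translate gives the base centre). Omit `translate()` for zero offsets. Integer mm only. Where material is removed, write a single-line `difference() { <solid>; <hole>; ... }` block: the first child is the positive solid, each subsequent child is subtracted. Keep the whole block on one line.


difference() { translate([313, 364, 0]) cylinder(h = 219, r = 199); translate([313, 364, 0]) cylinder(h = 219, r = 82); }


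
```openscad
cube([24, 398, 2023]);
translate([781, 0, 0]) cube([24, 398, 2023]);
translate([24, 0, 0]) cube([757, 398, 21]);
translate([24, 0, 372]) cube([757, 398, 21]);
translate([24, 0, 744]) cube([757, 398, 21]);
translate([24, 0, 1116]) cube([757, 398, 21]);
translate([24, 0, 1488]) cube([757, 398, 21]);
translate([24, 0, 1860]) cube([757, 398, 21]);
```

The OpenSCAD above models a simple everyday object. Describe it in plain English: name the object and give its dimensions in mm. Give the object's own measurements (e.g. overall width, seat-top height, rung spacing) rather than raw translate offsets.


An open bookshelf. Two side panels, each 24 mm thick, 398 mm deep and 2023 mm tall, stand 805 mm apart (outside-to-outside). Between them sit 6 shelves, each 21 mm thick and 398 mm deep, spanning the full gap between the sides. The bottom shelf rests on the floor (its underside at z = 0) and the clear gap between one shelf's top and the next shelf's underside is 351 mm.


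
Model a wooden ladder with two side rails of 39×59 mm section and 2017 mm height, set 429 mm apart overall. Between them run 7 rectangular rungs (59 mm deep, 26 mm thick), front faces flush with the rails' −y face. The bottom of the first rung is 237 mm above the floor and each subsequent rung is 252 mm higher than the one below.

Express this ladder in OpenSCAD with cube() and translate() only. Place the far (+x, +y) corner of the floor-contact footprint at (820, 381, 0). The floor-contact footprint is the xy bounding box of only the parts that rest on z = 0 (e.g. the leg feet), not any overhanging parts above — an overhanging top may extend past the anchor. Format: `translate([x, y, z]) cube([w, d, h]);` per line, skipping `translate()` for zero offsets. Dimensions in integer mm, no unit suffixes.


translate([391, 322, 0]) cube([39, 59, 2017]);
translate([781, 322, 0]) cube([39, 59, 2017]);
translate([430, 322, 237]) cube([351, 59, 26]);
translate([430, 322, 489]) cube([351, 59, 26]);
translate([430, 322, 741]) cube([351, 59, 26]);
translate([430, 322, 993]) cube([351, 59, 26]);
translate([430, 322, 1245]) cube([351, 59, 26]);
translate([430, 322, 1497]) cube([351, 59, 26]);
translate([430, 322, 1749]) cube([351, 59, 26]);


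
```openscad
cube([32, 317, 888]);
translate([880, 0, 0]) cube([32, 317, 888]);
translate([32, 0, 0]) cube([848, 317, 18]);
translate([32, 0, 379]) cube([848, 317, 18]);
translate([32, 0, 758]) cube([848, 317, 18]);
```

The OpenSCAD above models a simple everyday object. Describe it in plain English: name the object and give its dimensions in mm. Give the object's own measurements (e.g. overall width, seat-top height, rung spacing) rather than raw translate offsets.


An open bookshelf. Two side panels, each 32 mm thick, 317 mm deep and 888 mm tall, stand 912 mm apart (outside-to-outside). Between them sit 3 shelves, each 18 mm thick and 317 mm deep, spanning the full gap between the sides. The bottom shelf rests on the floor (its underside at z = 0) and the clear gap between one shelf's top and the next shelf's underside is 361 mm.


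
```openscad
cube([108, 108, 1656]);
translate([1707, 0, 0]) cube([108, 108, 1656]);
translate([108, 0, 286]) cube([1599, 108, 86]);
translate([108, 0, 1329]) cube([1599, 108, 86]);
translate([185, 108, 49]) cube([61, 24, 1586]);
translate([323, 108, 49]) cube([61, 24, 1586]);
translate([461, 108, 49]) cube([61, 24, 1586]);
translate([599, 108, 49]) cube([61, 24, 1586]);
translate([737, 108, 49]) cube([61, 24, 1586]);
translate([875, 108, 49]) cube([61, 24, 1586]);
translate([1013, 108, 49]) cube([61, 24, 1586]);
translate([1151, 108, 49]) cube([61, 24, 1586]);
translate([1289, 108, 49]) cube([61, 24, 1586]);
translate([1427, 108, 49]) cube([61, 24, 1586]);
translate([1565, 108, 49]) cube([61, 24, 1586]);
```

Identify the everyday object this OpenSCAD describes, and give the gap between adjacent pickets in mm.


A fence section. The picket gap is 77 mm.

Two posts, two rails, 11 pickets — a fence section. Span 1599 mm holds 11 pickets of 61 mm with 12 equal gaps: ⌊(1599 − 11·61) / 12⌋ = 77 mm.


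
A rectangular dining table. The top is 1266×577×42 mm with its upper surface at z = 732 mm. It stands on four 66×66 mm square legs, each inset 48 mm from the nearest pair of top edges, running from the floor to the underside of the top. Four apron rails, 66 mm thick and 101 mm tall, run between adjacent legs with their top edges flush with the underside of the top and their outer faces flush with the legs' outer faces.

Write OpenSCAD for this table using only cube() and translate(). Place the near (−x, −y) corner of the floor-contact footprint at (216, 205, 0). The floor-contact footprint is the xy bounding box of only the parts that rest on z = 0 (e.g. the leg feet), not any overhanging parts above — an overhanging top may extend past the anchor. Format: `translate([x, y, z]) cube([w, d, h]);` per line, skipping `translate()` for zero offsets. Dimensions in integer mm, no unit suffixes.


// leg_h = 732 - 42 = 690
// apron z = 690 - 101 = 589
translate([168, 157, 690]) cube([1266, 577, 42]);
translate([216, 205, 0]) cube([66, 66, 690]);
translate([1320, 205, 0]) cube([66, 66, 690]);
translate([216, 620, 0]) cube([66, 66, 690]);
translate([1320, 620, 0]) cube([66, 66, 690]);
translate([282, 205, 589]) cube([1038, 66, 101]);
translate([282, 620, 589]) cube([1038, 66, 101]);
translate([216, 271, 589]) cube([66, 349, 101]);
translate([1320, 271, 589]) cube([66, 349, 101]);


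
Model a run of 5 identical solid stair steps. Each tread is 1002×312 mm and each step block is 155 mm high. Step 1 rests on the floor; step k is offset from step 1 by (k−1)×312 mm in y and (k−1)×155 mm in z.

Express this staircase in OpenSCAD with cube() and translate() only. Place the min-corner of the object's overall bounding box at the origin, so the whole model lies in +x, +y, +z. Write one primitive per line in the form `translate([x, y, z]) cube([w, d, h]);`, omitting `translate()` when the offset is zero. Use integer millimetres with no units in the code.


cube([1002, 312, 155]);
translate([0, 312, 155]) cube([1002, 312, 155]);
translate([0, 624, 310]) cube([1002, 312, 155]);
translate([0, 936, 465]) cube([1002, 312, 155]);
translate([0, 1248, 620]) cube([1002, 312, 155]);


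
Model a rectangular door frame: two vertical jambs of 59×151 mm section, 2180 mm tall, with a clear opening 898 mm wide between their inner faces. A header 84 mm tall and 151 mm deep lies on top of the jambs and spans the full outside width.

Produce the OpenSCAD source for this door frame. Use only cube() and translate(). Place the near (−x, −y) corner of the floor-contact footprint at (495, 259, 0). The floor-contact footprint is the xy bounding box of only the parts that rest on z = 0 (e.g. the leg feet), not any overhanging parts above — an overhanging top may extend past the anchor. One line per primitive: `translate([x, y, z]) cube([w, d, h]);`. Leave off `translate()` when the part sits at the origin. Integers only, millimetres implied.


translate([495, 259, 0]) cube([59, 151, 2180]);
translate([1452, 259, 0]) cube([59, 151, 2180]);
translate([495, 259, 2180]) cube([1016, 151, 84]);


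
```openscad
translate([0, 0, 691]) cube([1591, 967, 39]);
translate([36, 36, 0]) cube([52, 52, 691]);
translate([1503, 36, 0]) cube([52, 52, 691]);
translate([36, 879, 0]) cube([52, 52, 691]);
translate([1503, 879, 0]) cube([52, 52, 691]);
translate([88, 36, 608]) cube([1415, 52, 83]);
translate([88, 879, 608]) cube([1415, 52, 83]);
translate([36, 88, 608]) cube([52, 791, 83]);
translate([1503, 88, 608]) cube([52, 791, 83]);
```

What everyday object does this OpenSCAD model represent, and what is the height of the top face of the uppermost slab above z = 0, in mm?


A table. The table height is 730 mm.

A 1591×967×39 slab sits at z = 691 on four 52 mm square posts — a table. The top surface is at 691 + 39 = 730 mm.


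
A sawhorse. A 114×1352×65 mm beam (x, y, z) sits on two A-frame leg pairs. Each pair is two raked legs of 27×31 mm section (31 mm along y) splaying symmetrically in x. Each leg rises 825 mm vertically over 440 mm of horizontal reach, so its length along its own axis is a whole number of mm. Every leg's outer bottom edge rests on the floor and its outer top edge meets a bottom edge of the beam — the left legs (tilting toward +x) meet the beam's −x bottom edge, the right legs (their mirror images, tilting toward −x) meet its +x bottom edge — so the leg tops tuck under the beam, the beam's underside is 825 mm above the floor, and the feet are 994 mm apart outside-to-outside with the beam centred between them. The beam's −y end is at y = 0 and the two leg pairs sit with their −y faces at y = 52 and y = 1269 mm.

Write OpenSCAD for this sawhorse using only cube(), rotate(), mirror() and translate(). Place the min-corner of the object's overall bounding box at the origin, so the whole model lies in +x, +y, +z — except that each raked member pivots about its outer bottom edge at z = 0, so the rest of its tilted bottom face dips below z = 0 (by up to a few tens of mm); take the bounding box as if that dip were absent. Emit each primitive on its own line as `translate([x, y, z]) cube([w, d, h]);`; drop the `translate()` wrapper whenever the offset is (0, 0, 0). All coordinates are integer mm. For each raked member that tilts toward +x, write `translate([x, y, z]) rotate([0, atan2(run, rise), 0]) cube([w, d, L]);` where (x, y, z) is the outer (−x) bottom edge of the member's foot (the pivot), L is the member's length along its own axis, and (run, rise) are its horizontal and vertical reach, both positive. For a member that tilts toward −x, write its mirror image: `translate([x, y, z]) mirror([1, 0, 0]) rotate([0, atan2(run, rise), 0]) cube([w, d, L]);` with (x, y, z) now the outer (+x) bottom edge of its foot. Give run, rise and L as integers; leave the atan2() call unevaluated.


translate([440, 0, 825]) cube([114, 1352, 65]);
translate([0, 52, 0]) rotate([0, atan2(440, 825), 0]) cube([27, 31, 935]);
translate([994, 52, 0]) mirror([1, 0, 0]) rotate([0, atan2(440, 825), 0]) cube([27, 31, 935]);
translate([0, 1269, 0]) rotate([0, atan2(440, 825), 0]) cube([27, 31, 935]);
translate([994, 1269, 0]) mirror([1, 0, 0]) rotate([0, atan2(440, 825), 0]) cube([27, 31, 935]);


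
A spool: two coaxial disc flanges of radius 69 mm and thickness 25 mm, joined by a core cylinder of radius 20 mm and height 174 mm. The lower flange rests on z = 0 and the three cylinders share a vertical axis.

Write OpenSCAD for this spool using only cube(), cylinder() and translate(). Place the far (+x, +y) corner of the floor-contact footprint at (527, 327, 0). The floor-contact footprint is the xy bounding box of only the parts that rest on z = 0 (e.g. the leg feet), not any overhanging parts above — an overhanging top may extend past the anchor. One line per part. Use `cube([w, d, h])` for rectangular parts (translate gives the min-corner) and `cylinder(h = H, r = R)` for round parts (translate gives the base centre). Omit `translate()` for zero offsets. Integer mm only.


translate([458, 258, 0]) cylinder(h = 25, r = 69);
translate([458, 258, 25]) cylinder(h = 174, r = 20);
translate([458, 258, 199]) cylinder(h = 25, r = 69);


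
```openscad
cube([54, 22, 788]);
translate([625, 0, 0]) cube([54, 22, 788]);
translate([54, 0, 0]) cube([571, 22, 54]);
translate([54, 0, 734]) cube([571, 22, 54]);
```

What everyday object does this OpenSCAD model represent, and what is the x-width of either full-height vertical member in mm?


A picture frame. The border width is 54 mm.

Four thin pieces enclosing a rectangular opening — a picture frame. The two full-height stiles are 788 mm tall; the top rail sits at z = 734 and is 54 mm tall, so the border above the opening is 788 − 734 = 54 mm, matching the stile x-width.


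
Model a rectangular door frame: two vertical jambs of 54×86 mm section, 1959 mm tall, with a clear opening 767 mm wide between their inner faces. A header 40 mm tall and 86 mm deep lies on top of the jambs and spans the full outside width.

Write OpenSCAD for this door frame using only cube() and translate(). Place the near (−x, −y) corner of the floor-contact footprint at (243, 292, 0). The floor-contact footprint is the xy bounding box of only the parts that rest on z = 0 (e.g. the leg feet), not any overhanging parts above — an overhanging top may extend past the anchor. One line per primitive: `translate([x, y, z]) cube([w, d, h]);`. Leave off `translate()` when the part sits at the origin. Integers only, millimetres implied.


translate([243, 292, 0]) cube([54, 86, 1959]);
translate([1064, 292, 0]) cube([54, 86, 1959]);
translate([243, 292, 1959]) cube([875, 86, 40]);


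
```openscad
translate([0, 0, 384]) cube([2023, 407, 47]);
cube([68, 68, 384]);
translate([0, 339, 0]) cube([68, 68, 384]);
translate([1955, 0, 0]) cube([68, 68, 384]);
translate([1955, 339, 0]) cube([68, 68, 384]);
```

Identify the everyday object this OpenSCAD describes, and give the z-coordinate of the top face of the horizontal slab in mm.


A bench. The seat-top height is 431 mm.

A long slab on four corner posts — a bench. The slab sits at z = 384 with thickness 47, so the top is 384 + 47 = 431 mm.


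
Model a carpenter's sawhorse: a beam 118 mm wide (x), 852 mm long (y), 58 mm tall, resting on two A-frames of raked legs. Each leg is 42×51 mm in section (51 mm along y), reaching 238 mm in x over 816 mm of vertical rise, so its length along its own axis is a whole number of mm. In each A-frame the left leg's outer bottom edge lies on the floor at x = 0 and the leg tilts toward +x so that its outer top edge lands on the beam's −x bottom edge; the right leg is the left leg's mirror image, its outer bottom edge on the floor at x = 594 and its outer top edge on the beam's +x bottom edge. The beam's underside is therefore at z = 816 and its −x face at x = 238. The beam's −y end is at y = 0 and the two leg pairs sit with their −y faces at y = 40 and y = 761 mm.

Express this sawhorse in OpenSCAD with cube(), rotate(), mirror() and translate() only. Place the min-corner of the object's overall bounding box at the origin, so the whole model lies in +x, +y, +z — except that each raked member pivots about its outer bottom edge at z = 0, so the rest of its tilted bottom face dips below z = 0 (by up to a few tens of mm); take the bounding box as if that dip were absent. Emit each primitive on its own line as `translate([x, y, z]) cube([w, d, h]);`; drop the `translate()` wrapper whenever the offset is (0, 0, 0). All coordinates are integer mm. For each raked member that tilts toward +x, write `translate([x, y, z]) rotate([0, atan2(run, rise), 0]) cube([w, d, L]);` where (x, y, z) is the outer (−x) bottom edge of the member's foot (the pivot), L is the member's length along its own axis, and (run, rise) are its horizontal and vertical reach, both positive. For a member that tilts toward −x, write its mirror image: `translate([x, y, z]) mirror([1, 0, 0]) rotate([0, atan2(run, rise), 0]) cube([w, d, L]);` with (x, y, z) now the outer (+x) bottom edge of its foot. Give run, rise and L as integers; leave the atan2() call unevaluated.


// leg length = √(238² + 816²) = 850
// right-leg outer foot x = 2·238 + 118 = 594
// beam min-corner = (238, 0, 816)
translate([238, 0, 816]) cube([118, 852, 58]);
translate([0, 40, 0]) rotate([0, atan2(238, 816), 0]) cube([42, 51, 850]);
translate([594, 40, 0]) mirror([1, 0, 0]) rotate([0, atan2(238, 816), 0]) cube([42, 51, 850]);
translate([0, 761, 0]) rotate([0, atan2(238, 816), 0]) cube([42, 51, 850]);
translate([594, 761, 0]) mirror([1, 0, 0]) rotate([0, atan2(238, 816), 0]) cube([42, 51, 850]);


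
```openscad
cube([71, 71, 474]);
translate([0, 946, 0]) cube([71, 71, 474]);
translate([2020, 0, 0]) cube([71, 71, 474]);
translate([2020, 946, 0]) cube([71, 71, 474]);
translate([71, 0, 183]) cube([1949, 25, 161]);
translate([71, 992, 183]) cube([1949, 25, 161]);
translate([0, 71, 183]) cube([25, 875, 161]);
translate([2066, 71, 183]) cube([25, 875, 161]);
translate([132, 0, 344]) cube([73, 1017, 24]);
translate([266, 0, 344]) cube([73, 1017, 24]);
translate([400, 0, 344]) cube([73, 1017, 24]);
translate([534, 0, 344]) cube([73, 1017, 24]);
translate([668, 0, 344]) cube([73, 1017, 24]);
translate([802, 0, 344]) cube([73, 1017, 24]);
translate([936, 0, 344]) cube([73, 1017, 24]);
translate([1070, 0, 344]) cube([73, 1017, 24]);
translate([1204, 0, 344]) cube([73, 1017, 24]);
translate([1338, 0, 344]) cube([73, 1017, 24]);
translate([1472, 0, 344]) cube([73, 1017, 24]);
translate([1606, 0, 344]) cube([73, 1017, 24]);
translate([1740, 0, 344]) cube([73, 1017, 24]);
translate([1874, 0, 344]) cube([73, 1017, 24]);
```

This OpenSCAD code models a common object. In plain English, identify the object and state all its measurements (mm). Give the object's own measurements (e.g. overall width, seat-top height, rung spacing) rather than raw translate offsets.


A bed frame 2091 mm long (x) by 1017 mm wide (y). Four 71×71 mm corner posts, 474 mm tall, at the corners of the footprint. Four rails of 25 mm thickness and 161 mm height run between adjacent posts with their undersides at z = 183 mm, their outer faces flush with the outside of the frame (the two x-running rails run between the posts' inner faces; the two y-running rails run between the posts' inner faces). 14 slats, each 73 mm wide (x) and 24 mm thick, lie across the top of the two x-running rails, running the full 1017 mm width of the frame in y; along x they sit between the end posts with a 61 mm gap after the −x posts and between neighbouring slats, leaving 73 mm before the +x posts.


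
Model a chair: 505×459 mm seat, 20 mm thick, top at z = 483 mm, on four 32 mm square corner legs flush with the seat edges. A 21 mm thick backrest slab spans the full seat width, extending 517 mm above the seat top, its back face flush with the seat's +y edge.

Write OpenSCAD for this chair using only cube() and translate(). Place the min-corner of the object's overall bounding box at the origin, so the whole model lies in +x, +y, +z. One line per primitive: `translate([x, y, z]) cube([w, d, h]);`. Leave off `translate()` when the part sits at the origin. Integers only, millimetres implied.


// leg_h = 483 - 20 = 463
translate([0, 0, 463]) cube([505, 459, 20]);
cube([32, 32, 463]);
translate([473, 0, 0]) cube([32, 32, 463]);
translate([0, 427, 0]) cube([32, 32, 463]);
translate([473, 427, 0]) cube([32, 32, 463]);
translate([0, 438, 483]) cube([505, 21, 517]);


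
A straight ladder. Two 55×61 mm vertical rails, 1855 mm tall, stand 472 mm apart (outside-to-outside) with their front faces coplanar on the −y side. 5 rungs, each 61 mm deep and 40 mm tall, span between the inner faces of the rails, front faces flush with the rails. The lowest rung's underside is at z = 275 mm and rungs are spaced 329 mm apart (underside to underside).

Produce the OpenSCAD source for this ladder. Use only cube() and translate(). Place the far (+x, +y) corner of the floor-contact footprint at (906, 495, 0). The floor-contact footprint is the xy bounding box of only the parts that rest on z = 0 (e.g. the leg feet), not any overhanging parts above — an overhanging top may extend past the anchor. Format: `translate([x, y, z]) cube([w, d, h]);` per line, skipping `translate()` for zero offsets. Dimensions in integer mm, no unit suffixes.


translate([434, 434, 0]) cube([55, 61, 1855]);
translate([851, 434, 0]) cube([55, 61, 1855]);
translate([489, 434, 275]) cube([362, 61, 40]);
translate([489, 434, 604]) cube([362, 61, 40]);
translate([489, 434, 933]) cube([362, 61, 40]);
translate([489, 434, 1262]) cube([362, 61, 40]);
translate([489, 434, 1591]) cube([362, 61, 40]);


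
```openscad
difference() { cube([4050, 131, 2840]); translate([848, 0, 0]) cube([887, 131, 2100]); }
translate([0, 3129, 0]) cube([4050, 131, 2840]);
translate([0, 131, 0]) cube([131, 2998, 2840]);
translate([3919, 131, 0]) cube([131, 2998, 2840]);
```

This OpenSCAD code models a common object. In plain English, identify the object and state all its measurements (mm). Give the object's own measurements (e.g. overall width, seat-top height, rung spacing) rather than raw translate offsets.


A single room: four walls, each 2840 mm tall and 131 mm thick, enclosing an outside footprint 4050×3260 mm (x × y), no floor or roof. The front and back walls (−y and +y sides) run the full x-width; the side walls fit between their inner faces. A door opening 887 mm wide and 2100 mm tall is cut through the front wall from the floor up, its −x edge 848 mm from the wall's −x end.


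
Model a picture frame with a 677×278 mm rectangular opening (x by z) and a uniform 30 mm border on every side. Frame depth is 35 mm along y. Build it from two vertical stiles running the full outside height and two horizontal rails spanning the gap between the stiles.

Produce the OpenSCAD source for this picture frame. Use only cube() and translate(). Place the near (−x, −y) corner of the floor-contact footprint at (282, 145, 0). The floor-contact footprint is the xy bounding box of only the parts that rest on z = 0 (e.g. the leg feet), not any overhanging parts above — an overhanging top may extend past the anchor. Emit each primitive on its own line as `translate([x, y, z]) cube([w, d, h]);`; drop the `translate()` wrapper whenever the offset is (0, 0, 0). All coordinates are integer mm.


translate([282, 145, 0]) cube([30, 35, 338]);
translate([989, 145, 0]) cube([30, 35, 338]);
translate([312, 145, 0]) cube([677, 35, 30]);
translate([312, 145, 308]) cube([677, 35, 30]);


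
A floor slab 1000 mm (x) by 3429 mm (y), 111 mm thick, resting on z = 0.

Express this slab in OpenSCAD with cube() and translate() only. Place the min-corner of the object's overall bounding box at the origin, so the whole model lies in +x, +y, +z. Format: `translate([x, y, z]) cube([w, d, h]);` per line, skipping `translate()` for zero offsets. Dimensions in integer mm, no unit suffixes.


cube([1000, 3429, 111]);


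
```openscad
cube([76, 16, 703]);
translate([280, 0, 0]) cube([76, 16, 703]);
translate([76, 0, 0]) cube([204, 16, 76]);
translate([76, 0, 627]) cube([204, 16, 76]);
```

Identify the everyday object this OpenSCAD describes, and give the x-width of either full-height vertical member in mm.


A picture frame. The border width is 76 mm.

Four thin pieces enclosing a rectangular opening — a picture frame. The two full-height stiles are 703 mm tall; the top rail sits at z = 627 and is 76 mm tall, so the border above the opening is 703 − 627 = 76 mm, matching the stile x-width.


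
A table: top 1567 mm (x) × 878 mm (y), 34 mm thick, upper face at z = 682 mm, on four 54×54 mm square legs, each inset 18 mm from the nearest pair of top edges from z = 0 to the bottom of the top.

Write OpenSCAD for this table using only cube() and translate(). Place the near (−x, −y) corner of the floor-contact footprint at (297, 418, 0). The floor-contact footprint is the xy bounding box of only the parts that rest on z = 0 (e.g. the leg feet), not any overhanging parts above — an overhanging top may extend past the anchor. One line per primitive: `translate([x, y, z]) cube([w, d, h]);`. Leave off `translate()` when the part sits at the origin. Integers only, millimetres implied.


translate([279, 400, 648]) cube([1567, 878, 34]);
translate([297, 418, 0]) cube([54, 54, 648]);
translate([1774, 418, 0]) cube([54, 54, 648]);
translate([297, 1206, 0]) cube([54, 54, 648]);
translate([1774, 1206, 0]) cube([54, 54, 648]);


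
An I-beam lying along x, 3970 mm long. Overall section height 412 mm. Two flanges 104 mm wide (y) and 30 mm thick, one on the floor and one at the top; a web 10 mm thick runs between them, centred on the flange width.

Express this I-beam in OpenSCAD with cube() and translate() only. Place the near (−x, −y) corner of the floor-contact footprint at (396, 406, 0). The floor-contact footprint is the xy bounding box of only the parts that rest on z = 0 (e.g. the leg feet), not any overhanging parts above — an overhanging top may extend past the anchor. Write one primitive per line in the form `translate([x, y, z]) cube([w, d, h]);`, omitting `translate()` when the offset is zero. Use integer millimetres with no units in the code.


translate([396, 406, 0]) cube([3970, 104, 30]);
translate([396, 453, 30]) cube([3970, 10, 352]);
translate([396, 406, 382]) cube([3970, 104, 30]);


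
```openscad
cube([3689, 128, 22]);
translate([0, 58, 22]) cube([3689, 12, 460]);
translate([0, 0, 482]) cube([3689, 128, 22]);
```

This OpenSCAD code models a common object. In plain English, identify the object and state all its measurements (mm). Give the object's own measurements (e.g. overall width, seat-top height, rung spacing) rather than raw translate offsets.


An I-beam lying along x, 3689 mm long. Overall section height 504 mm. Two flanges 128 mm wide (y) and 22 mm thick, one on the floor and one at the top; a web 12 mm thick runs between them, centred on the flange width.


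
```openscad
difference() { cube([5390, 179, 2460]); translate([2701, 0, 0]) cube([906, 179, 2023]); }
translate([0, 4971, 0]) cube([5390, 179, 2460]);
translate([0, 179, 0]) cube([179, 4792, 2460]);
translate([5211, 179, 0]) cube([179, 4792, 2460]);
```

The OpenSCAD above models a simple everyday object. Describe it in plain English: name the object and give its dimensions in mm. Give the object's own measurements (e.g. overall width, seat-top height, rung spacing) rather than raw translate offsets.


A single room: four walls, each 2460 mm tall and 179 mm thick, enclosing an outside footprint 5390×5150 mm (x × y), no floor or roof. The front and back walls (−y and +y sides) run the full x-width; the side walls fit between their inner faces. A door opening 906 mm wide and 2023 mm tall is cut through the front wall from the floor up, its −x edge 2701 mm from the wall's −x end.


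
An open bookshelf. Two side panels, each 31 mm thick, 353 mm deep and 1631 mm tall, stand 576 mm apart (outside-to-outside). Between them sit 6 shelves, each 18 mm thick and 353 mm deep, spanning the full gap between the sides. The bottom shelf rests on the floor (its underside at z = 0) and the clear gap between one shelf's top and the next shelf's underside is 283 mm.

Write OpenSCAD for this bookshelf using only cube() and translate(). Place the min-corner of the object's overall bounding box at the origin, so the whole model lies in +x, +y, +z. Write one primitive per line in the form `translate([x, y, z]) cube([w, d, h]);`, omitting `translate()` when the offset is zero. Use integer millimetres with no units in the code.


cube([31, 353, 1631]);
translate([545, 0, 0]) cube([31, 353, 1631]);
translate([31, 0, 0]) cube([514, 353, 18]);
translate([31, 0, 301]) cube([514, 353, 18]);
translate([31, 0, 602]) cube([514, 353, 18]);
translate([31, 0, 903]) cube([514, 353, 18]);
translate([31, 0, 1204]) cube([514, 353, 18]);
translate([31, 0, 1505]) cube([514, 353, 18]);


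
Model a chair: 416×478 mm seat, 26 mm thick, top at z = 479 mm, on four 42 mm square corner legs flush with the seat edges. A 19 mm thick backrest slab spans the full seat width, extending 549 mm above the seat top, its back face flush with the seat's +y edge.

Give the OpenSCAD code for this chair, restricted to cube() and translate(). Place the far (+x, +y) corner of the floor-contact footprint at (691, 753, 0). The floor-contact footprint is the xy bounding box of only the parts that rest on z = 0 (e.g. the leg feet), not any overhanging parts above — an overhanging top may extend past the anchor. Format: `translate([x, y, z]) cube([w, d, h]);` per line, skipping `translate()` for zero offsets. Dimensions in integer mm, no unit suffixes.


translate([275, 275, 453]) cube([416, 478, 26]);
translate([275, 275, 0]) cube([42, 42, 453]);
translate([649, 275, 0]) cube([42, 42, 453]);
translate([275, 711, 0]) cube([42, 42, 453]);
translate([649, 711, 0]) cube([42, 42, 453]);
translate([275, 734, 479]) cube([416, 19, 549]);


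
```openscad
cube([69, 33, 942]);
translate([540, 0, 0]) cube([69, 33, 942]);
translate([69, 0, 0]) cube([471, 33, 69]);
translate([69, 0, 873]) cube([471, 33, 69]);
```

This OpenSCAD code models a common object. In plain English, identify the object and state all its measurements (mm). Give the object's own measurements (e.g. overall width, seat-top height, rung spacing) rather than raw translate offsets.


A rectangular picture frame lying in the x–z plane (depth along y). The opening is 471 mm wide (x) by 804 mm tall (z), surrounded by a border 69 mm wide on all four sides. The frame is 33 mm deep and is made of two full-height vertical stiles with two horizontal rails fitted between them.


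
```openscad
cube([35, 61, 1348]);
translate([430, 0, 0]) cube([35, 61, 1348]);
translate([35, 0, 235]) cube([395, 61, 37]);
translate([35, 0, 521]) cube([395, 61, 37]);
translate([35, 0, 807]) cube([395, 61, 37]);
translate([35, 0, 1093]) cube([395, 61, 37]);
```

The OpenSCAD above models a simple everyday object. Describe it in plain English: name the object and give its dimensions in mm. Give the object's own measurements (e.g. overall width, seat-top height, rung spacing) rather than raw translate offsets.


A straight ladder. Two 35×61 mm vertical rails, 1348 mm tall, stand 465 mm apart (outside-to-outside) with their front faces coplanar on the −y side. 4 rungs, each 61 mm deep and 37 mm tall, span between the inner faces of the rails, front faces flush with the rails. The lowest rung's underside is at z = 235 mm and rungs are spaced 286 mm apart (underside to underside).


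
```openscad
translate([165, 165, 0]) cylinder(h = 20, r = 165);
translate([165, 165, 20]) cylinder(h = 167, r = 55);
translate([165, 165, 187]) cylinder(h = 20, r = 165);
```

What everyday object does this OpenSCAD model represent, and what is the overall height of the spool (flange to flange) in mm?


A spool. The overall height is 207 mm.

Three coaxial cylinders, large–small–large — a spool. Two 20 mm flanges and a 167 mm core give 20 + 167 + 20 = 207 mm.


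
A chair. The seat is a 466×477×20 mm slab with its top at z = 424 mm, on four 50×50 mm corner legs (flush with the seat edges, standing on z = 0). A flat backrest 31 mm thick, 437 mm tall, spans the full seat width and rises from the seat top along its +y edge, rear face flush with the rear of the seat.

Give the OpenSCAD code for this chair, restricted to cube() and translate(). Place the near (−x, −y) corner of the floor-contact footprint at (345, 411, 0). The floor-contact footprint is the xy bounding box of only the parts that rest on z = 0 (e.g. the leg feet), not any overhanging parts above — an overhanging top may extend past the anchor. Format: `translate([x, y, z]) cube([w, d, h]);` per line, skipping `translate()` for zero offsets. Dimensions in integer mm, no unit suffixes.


translate([345, 411, 404]) cube([466, 477, 20]);
translate([345, 411, 0]) cube([50, 50, 404]);
translate([761, 411, 0]) cube([50, 50, 404]);
translate([345, 838, 0]) cube([50, 50, 404]);
translate([761, 838, 0]) cube([50, 50, 404]);
translate([345, 857, 424]) cube([466, 31, 437]);


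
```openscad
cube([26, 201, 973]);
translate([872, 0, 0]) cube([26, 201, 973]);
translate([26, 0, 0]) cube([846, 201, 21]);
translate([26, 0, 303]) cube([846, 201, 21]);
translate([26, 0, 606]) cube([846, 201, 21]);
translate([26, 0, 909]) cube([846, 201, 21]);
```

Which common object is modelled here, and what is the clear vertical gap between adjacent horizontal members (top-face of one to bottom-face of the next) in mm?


A bookshelf. The clear shelf gap is 282 mm.

Two tall side panels with 4 horizontal boards between them — a bookshelf. The first two shelf undersides are at z = 0 and z = 303; with shelf thickness 21, the clear gap is 303 − 0 − 21 = 282 mm.
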